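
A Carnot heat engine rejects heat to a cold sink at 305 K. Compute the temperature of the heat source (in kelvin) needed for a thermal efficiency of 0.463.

T_H ≈ 568 K

From η = 1 − T_C/T_H, solving for T_H gives T_H = T_C/(1 − η) = 305.00/(1 − 0.463) = 568 K.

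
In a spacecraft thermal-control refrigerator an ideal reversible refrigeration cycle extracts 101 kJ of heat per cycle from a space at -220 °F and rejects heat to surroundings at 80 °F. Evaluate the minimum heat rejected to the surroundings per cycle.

T_H = 80 °F → (80 − 32) × 5/9 = 26.67 °C = 299.82 K.
T_C = -220 °F → (-220 − 32) × 5/9 = -140.00 °C = 133.15 K.
For a reversible cycle Q_H/Q_C = T_H/T_C, so Q_H = Q_C·T_H/T_C = 101 × 299.82/133.15 = 227 kJ.

Q_H ≈ 227 kJ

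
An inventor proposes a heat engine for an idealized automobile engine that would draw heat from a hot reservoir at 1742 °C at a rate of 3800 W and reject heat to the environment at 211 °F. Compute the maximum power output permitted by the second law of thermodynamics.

Ẇ_max ≈ 3100 W

T_H = 1742 °C → 1742 + 273.15 = 2015.15 K.
T_C = 211 °F → (211 − 32) × 5/9 = 99.44 °C = 372.59 K.
The second-law ceiling is the Carnot efficiency, η_max = 1 − T_C/T_H = 1 − 372.59/2015.15 = 0.8151.
W_max = η_max · Q_H = 0.8151 × 3800 = 3100 W.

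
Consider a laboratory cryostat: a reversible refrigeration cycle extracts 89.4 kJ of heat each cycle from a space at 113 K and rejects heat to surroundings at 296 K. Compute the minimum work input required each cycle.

W_in ≈ 144.8 kJ

The reversible coefficient of performance is COP_R = T_C/(T_H − T_C) = 113.00/183.00 = 0.6175.
W = Q_C/COP_R = 89.4/0.6175 = 144.8 kJ.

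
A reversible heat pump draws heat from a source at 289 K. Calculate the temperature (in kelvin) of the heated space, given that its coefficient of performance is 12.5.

COP_HP = T_H/(T_H − T_C) ⇒ T_H = T_C·COP_HP/(COP_HP − 1) = 289.00 × 12.5/(12.5 − 1) = 314 K.

T_H ≈ 314 K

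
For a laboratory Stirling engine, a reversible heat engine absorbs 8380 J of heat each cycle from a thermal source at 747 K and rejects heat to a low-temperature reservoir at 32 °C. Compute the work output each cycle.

T_C = 32 °C → 32 + 273.15 = 305.15 K.
Carnot efficiency: η = 1 − T_C/T_H = 1 − 305.15/747.00 = 0.5915.
W = η·Q_H = 0.5915 × 8380 = 4960 J.

W ≈ 4960 J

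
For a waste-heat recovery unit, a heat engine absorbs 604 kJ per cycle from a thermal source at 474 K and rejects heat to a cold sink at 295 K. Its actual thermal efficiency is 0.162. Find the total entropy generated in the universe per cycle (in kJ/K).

ΔS_univ ≈ 0.442 kJ/K

W = η·Q_H = 0.162 × 604 = 97.85 kJ, so Q_C = Q_H − W = 506.2 kJ.
The hot reservoir loses entropy Q_H/T_H = 604/474.00 = 1.274 kJ/K; the cold reservoir gains Q_C/T_C = 506.2/295.00 = 1.716 kJ/K.
ΔS_univ = −Q_H/T_H + Q_C/T_C = 0.442 kJ/K (> 0, since η = 0.162 < η_Carnot = 0.378).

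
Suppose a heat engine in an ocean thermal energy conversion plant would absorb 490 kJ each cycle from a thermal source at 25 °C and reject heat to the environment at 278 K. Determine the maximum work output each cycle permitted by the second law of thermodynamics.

W_max ≈ 33.12 kJ

T_H = 25 °C → 25 + 273.15 = 298.15 K.
By the Carnot theorem, η_max = 1 − T_C/T_H = 1 − 278.00/298.15 = 0.0676.
W_max = η_max · Q_H = 0.0676 × 490 = 33.12 kJ.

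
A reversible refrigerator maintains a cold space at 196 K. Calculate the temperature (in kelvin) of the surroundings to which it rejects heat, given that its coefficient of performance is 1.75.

COP_R = T_C/(T_H − T_C) ⇒ T_H = T_C·(1 + 1/COP_R) = 196.00 × (1 + 1/1.75) = 308 K.

T_H ≈ 308 K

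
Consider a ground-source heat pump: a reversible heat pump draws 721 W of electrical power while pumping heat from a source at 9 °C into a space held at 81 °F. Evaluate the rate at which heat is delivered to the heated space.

Q̇_H ≈ 11900 W

T_H = 81 °F → (81 − 32) × 5/9 = 27.22 °C = 300.37 K.
T_C = 9 °C → 9 + 273.15 = 282.15 K.
COP_HP = T_H/(T_H − T_C) = 300.37/18.22 = 16.4838.
Q_H = COP_HP · W = 16.4838 × 721 = 11900 W.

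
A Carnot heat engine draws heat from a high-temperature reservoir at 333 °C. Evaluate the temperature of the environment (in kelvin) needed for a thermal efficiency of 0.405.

T_C ≈ 361 K

T_H = 333 °C → 333 + 273.15 = 606.15 K.
From η = 1 − T_C/T_H, T_C = T_H·(1 − η) = 606.15 × (1 − 0.405) = 361 K.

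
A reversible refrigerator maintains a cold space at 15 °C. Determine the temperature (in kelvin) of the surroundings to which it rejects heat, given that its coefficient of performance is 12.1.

T_C = 15 °C → 15 + 273.15 = 288.15 K.
COP_R = T_C/(T_H − T_C) ⇒ T_H = T_C·(1 + 1/COP_R) = 288.15 × (1 + 1/12.1) = 312 K.

T_H ≈ 312 K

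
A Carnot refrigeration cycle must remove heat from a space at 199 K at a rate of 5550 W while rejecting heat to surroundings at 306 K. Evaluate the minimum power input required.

Ẇ_in ≈ 2984 W

COP_R = T_C/(T_H − T_C) = 199.00/107.00 = 1.8598.
W = Q_C/COP_R = 5550/1.8598 = 2984 W.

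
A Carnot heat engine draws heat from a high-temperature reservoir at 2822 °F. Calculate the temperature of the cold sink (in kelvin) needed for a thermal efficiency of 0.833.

T_H = 2822 °F → (2822 − 32) × 5/9 = 1550.00 °C = 1823.15 K.
From η = 1 − T_C/T_H, T_C = T_H·(1 − η) = 1823.15 × (1 − 0.833) = 304.5 K.

T_C ≈ 304.5 K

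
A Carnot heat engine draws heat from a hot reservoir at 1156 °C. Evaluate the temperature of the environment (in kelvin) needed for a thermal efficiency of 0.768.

T_H = 1156 °C → 1156 + 273.15 = 1429.15 K.
From η = 1 − T_C/T_H, T_C = T_H·(1 − η) = 1429.15 × (1 − 0.768) = 332 K.

T_C ≈ 332 K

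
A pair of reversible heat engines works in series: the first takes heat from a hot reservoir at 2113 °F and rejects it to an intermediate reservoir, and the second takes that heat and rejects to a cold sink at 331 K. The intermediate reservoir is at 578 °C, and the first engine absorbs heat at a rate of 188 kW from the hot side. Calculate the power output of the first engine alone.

Ẇ₁ ≈ 76.0 kW

T_H = 2113 °F → (2113 − 32) × 5/9 = 1156.11 °C = 1429.26 K.
T_m = 578 °C → 578 + 273.15 = 851.15 K.
First-stage efficiency η₁ = 1 − T_m/T_H = 1 − 851.15/1429.26 = 0.4045.
W₁ = η₁·Q_H = 0.4045 × 188 = 76.0 kW.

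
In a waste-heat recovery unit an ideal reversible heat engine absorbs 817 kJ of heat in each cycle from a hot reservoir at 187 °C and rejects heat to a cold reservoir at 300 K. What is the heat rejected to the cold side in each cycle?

Q_C ≈ 532.7 kJ

T_H = 187 °C → 187 + 273.15 = 460.15 K.
The Carnot efficiency is η = 1 − T_C/T_H = 1 − 300.00/460.15 = 0.3480.
For a reversible cycle Q_C/Q_H = T_C/T_H, so Q_C = 817 × 300.00/460.15 = 532.7 kJ.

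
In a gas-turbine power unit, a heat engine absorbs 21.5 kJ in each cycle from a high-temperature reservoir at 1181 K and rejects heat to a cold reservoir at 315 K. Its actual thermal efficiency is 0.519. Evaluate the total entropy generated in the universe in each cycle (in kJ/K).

W = η·Q_H = 0.519 × 21.5 = 11.16 kJ, so Q_C = Q_H − W = 10.34 kJ.
The hot reservoir loses entropy Q_H/T_H = 21.5/1181.00 = 0.01820 kJ/K; the cold reservoir gains Q_C/T_C = 10.34/315.00 = 0.03283 kJ/K.
ΔS_univ = −Q_H/T_H + Q_C/T_C = 0.0146 kJ/K (> 0, since η = 0.519 < η_Carnot = 0.733).

ΔS_univ ≈ 0.0146 kJ/K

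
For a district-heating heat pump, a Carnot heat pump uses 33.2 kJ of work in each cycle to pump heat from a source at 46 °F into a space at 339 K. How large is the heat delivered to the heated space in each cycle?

Q_H ≈ 194 kJ

T_C = 46 °F → (46 − 32) × 5/9 = 7.78 °C = 280.93 K.
The Carnot heat-pump COP is COP_HP = T_H/(T_H − T_C) = 339.00/58.07 = 5.8376.
Q_H = COP_HP · W = 5.8376 × 33.2 = 194 kJ.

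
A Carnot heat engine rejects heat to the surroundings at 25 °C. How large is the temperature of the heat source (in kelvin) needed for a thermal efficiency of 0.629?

T_C = 25 °C → 25 + 273.15 = 298.15 K.
From η = 1 − T_C/T_H, solving for T_H gives T_H = T_C/(1 − η) = 298.15/(1 − 0.629) = 804 K.

T_H ≈ 804 K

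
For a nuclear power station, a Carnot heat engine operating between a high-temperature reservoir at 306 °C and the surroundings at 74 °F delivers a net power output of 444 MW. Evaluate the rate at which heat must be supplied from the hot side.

T_H = 306 °C → 306 + 273.15 = 579.15 K.
T_C = 74 °F → (74 − 32) × 5/9 = 23.33 °C = 296.48 K.
Carnot efficiency: η = 1 − T_C/T_H = 1 − 296.48/579.15 = 0.4881.
Q_H = W/η = 444/0.4881 = 910 MW.

Q̇_H ≈ 910 MW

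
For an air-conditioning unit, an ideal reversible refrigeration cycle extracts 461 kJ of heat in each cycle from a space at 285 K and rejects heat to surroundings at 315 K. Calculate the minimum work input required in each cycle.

The reversible coefficient of performance is COP_R = T_C/(T_H − T_C) = 285.00/30.00 = 9.5000.
W = Q_C/COP_R = 461/9.5000 = 48.5 kJ.

W_in ≈ 48.5 kJ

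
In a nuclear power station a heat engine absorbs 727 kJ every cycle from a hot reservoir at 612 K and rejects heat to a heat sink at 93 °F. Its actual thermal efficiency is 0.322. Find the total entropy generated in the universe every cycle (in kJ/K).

ΔS_univ ≈ 0.4174 kJ/K

T_C = 93 °F → (93 − 32) × 5/9 = 33.89 °C = 307.04 K.
W = η·Q_H = 0.322 × 727 = 234.1 kJ, so Q_C = Q_H − W = 492.9 kJ.
Entropy balance on the reservoirs: −Q_H/T_H = -1.188 kJ/K, +Q_C/T_C = 1.605 kJ/K.
ΔS_univ = −Q_H/T_H + Q_C/T_C = 0.4174 kJ/K (> 0, since η = 0.322 < η_Carnot = 0.498).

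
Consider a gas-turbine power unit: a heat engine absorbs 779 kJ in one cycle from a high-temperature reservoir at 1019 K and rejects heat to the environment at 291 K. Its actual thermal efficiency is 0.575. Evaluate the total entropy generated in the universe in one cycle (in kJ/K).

ΔS_univ ≈ 0.373 kJ/K

W = η·Q_H = 0.575 × 779 = 447.9 kJ, so Q_C = Q_H − W = 331.1 kJ.
The hot reservoir loses entropy Q_H/T_H = 779/1019.00 = 0.7645 kJ/K; the cold reservoir gains Q_C/T_C = 331.1/291.00 = 1.138 kJ/K.
ΔS_univ = −Q_H/T_H + Q_C/T_C = 0.373 kJ/K (> 0, since η = 0.575 < η_Carnot = 0.714).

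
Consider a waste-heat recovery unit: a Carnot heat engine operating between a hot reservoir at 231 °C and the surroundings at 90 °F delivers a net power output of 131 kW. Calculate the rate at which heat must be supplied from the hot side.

T_H = 231 °C → 231 + 273.15 = 504.15 K.
T_C = 90 °F → (90 − 32) × 5/9 = 32.22 °C = 305.37 K.
The Carnot efficiency is η = 1 − T_C/T_H = 1 − 305.37/504.15 = 0.3943.
Q_H = W/η = 131/0.3943 = 332.2 kW.

Q̇_H ≈ 332.2 kW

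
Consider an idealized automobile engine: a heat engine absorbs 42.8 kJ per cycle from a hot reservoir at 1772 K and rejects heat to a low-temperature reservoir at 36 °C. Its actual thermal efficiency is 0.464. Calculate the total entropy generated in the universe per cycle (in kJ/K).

T_C = 36 °C → 36 + 273.15 = 309.15 K.
W = η·Q_H = 0.464 × 42.8 = 19.86 kJ, so Q_C = Q_H − W = 22.94 kJ.
The hot reservoir loses entropy Q_H/T_H = 42.8/1772.00 = 0.02415 kJ/K; the cold reservoir gains Q_C/T_C = 22.94/309.15 = 0.07421 kJ/K.
ΔS_univ = −Q_H/T_H + Q_C/T_C = 0.0501 kJ/K (> 0, since η = 0.464 < η_Carnot = 0.826).

ΔS_univ ≈ 0.0501 kJ/K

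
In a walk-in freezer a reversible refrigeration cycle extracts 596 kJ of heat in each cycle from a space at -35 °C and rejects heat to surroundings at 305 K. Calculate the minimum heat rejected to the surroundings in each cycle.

T_C = -35 °C → -35 + 273.15 = 238.15 K.
For a reversible cycle Q_H/Q_C = T_H/T_C, so Q_H = Q_C·T_H/T_C = 596 × 305.00/238.15 = 763.3 kJ.

Q_H ≈ 763.3 kJ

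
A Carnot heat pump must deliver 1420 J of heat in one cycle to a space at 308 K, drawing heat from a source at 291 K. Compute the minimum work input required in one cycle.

W_in ≈ 78.4 J

COP_HP = T_H/(T_H − T_C) = 308.00/17.00 = 18.1176.
W = Q_H/COP_HP = 1420/18.1176 = 78.4 J.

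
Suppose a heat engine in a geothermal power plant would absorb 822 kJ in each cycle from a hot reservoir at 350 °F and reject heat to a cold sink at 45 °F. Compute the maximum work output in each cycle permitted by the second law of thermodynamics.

W_max ≈ 310 kJ

T_H = 350 °F → (350 − 32) × 5/9 = 176.67 °C = 449.82 K.
T_C = 45 °F → (45 − 32) × 5/9 = 7.22 °C = 280.37 K.
By the Carnot theorem, η_max = 1 − T_C/T_H = 1 − 280.37/449.82 = 0.3767.
W_max = η_max · Q_H = 0.3767 × 822 = 310 kJ.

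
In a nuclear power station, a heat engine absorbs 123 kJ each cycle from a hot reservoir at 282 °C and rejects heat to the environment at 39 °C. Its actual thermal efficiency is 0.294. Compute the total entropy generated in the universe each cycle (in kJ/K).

ΔS_univ ≈ 0.05663 kJ/K

T_H = 282 °C → 282 + 273.15 = 555.15 K.
T_C = 39 °C → 39 + 273.15 = 312.15 K.
W = η·Q_H = 0.294 × 123 = 36.16 kJ, so Q_C = Q_H − W = 86.84 kJ.
The hot reservoir loses entropy Q_H/T_H = 123/555.15 = 0.2216 kJ/K; the cold reservoir gains Q_C/T_C = 86.84/312.15 = 0.2782 kJ/K.
ΔS_univ = −Q_H/T_H + Q_C/T_C = 0.05663 kJ/K (> 0, since η = 0.294 < η_Carnot = 0.438).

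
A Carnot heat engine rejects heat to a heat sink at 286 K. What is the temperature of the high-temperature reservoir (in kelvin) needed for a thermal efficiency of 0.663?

From η = 1 − T_C/T_H, solving for T_H gives T_H = T_C/(1 − η) = 286.00/(1 − 0.663) = 849 K.

T_H ≈ 849 K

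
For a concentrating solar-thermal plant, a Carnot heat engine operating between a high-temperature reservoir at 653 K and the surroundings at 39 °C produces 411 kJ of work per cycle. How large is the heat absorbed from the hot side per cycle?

Q_H ≈ 787.4 kJ

T_C = 39 °C → 39 + 273.15 = 312.15 K.
For a reversible engine, η = 1 − T_C/T_H = 1 − 312.15/653.00 = 0.5220.
Q_H = W/η = 411/0.5220 = 787.4 kJ.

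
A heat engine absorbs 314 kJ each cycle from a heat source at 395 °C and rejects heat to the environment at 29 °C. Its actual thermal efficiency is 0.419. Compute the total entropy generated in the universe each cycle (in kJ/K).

ΔS_univ ≈ 0.134 kJ/K

T_H = 395 °C → 395 + 273.15 = 668.15 K.
T_C = 29 °C → 29 + 273.15 = 302.15 K.
W = η·Q_H = 0.419 × 314 = 131.6 kJ, so Q_C = Q_H − W = 182.4 kJ.
Entropy balance on the reservoirs: −Q_H/T_H = -0.4700 kJ/K, +Q_C/T_C = 0.6038 kJ/K.
ΔS_univ = −Q_H/T_H + Q_C/T_C = 0.134 kJ/K (> 0, since η = 0.419 < η_Carnot = 0.548).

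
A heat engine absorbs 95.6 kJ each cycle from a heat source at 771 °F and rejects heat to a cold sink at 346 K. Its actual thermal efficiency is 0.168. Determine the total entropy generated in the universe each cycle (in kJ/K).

ΔS_univ ≈ 0.0901 kJ/K

T_H = 771 °F → (771 − 32) × 5/9 = 410.56 °C = 683.71 K.
W = η·Q_H = 0.168 × 95.6 = 16.06 kJ, so Q_C = Q_H − W = 79.54 kJ.
The hot reservoir loses entropy Q_H/T_H = 95.6/683.71 = 0.1398 kJ/K; the cold reservoir gains Q_C/T_C = 79.54/346.00 = 0.2299 kJ/K.
ΔS_univ = −Q_H/T_H + Q_C/T_C = 0.0901 kJ/K (> 0, since η = 0.168 < η_Carnot = 0.494).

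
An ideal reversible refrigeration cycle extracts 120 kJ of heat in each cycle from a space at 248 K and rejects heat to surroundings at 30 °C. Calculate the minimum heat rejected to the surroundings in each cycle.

T_H = 30 °C → 30 + 273.15 = 303.15 K.
For a reversible cycle Q_H/Q_C = T_H/T_C, so Q_H = Q_C·T_H/T_C = 120 × 303.15/248.00 = 147 kJ.

Q_H ≈ 147 kJ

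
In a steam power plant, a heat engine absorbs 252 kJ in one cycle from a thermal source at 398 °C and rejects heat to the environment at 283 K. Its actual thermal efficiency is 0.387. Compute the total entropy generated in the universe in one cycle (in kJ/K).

ΔS_univ ≈ 0.170 kJ/K

T_H = 398 °C → 398 + 273.15 = 671.15 K.
W = η·Q_H = 0.387 × 252 = 97.52 kJ, so Q_C = Q_H − W = 154.5 kJ.
Reservoir entropy changes: ΔS_H = −Q_H/T_H = −252/671.15 = -0.3755 kJ/K and ΔS_C = +Q_C/T_C = 154.5/283.00 = 0.5459 kJ/K.
ΔS_univ = −Q_H/T_H + Q_C/T_C = 0.170 kJ/K (> 0, since η = 0.387 < η_Carnot = 0.578).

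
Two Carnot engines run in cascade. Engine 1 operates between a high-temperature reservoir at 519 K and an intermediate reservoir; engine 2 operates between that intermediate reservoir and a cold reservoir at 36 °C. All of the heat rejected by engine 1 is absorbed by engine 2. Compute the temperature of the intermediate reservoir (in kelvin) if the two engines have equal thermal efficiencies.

T_m ≈ 401 K

T_C = 36 °C → 36 + 273.15 = 309.15 K.
Equal efficiencies require 1 − T_m/T_H = 1 − T_C/T_m, i.e. T_m/T_H = T_C/T_m, so T_m = √(T_H·T_C) = √(519.00 × 309.15) = 401 K.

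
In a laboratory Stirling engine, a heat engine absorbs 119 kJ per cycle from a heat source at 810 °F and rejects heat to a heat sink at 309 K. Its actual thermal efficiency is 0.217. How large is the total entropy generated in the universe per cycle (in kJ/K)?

ΔS_univ ≈ 0.133 kJ/K

T_H = 810 °F → (810 − 32) × 5/9 = 432.22 °C = 705.37 K.
W = η·Q_H = 0.217 × 119 = 25.82 kJ, so Q_C = Q_H − W = 93.18 kJ.
Entropy balance on the reservoirs: −Q_H/T_H = -0.1687 kJ/K, +Q_C/T_C = 0.3015 kJ/K.
ΔS_univ = −Q_H/T_H + Q_C/T_C = 0.133 kJ/K (> 0, since η = 0.217 < η_Carnot = 0.562).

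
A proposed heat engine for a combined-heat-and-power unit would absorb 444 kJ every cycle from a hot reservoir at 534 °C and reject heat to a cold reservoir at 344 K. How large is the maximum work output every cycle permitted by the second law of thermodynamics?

T_H = 534 °C → 534 + 273.15 = 807.15 K.
By the Carnot theorem, η_max = 1 − T_C/T_H = 1 − 344.00/807.15 = 0.5738.
W_max = η_max · Q_H = 0.5738 × 444 = 254.8 kJ.

W_max ≈ 254.8 kJ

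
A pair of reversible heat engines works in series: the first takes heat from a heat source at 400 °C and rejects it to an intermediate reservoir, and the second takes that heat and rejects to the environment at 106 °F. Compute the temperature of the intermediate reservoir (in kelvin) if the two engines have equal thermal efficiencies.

T_H = 400 °C → 400 + 273.15 = 673.15 K.
T_C = 106 °F → (106 − 32) × 5/9 = 41.11 °C = 314.26 K.
Equal efficiencies require 1 − T_m/T_H = 1 − T_C/T_m, i.e. T_m/T_H = T_C/T_m, so T_m = √(T_H·T_C) = √(673.15 × 314.26) = 460 K.

T_m ≈ 460 K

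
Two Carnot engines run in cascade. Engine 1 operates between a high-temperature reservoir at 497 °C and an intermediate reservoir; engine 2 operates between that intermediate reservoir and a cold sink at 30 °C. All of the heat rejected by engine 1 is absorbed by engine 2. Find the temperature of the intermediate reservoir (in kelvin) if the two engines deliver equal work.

T_H = 497 °C → 497 + 273.15 = 770.15 K.
T_C = 30 °C → 30 + 273.15 = 303.15 K.
For reversible stages Q_m = Q_H·(T_m/T_H). Setting W₁ = Q_H(1 − T_m/T_H) equal to W₂ = Q_m(1 − T_C/T_m) = Q_H·(T_m − T_C)/T_H gives T_H − T_m = T_m − T_C, so T_m = (T_H + T_C)/2 = (770.15 + 303.15)/2 = 537 K.

T_m ≈ 537 K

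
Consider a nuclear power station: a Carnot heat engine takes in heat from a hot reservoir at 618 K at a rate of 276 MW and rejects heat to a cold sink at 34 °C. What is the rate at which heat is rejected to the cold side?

T_C = 34 °C → 34 + 273.15 = 307.15 K.
Since the cycle is reversible, η = 1 − T_C/T_H = 1 − 307.15/618.00 = 0.5030.
For a reversible cycle Q_C/Q_H = T_C/T_H, so Q_C = 276 × 307.15/618.00 = 137 MW.

Q̇_C ≈ 137 MW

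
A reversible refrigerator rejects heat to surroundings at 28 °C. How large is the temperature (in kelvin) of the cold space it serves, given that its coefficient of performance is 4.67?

T_C ≈ 248.0 K

T_H = 28 °C → 28 + 273.15 = 301.15 K.
COP_R = T_C/(T_H − T_C) ⇒ T_C = T_H·COP_R/(1 + COP_R) = 301.15 × 4.67/(1 + 4.67) = 248.0 K.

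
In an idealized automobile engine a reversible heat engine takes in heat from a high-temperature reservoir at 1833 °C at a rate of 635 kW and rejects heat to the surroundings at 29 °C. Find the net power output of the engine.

Ẇ ≈ 544 kW

T_H = 1833 °C → 1833 + 273.15 = 2106.15 K.
T_C = 29 °C → 29 + 273.15 = 302.15 K.
Since the cycle is reversible, η = 1 − T_C/T_H = 1 − 302.15/2106.15 = 0.8565.
W = η·Q_H = 0.8565 × 635 = 544 kW.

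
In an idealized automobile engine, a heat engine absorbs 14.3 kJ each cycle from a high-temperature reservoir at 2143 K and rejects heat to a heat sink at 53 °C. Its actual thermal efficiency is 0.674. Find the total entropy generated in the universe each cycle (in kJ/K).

T_C = 53 °C → 53 + 273.15 = 326.15 K.
W = η·Q_H = 0.674 × 14.3 = 9.638 kJ, so Q_C = Q_H − W = 4.662 kJ.
The hot reservoir loses entropy Q_H/T_H = 14.3/2143.00 = 0.006673 kJ/K; the cold reservoir gains Q_C/T_C = 4.662/326.15 = 0.01429 kJ/K.
ΔS_univ = −Q_H/T_H + Q_C/T_C = 0.00762 kJ/K (> 0, since η = 0.674 < η_Carnot = 0.848).

ΔS_univ ≈ 0.00762 kJ/K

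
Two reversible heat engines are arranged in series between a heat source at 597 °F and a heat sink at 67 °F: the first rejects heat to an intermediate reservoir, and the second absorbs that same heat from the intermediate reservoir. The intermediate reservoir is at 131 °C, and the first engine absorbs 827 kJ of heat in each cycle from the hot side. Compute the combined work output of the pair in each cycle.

T_H = 597 °F → (597 − 32) × 5/9 = 313.89 °C = 587.04 K.
T_C = 67 °F → (67 − 32) × 5/9 = 19.44 °C = 292.59 K.
Two reversible stages in series are equivalent to a single Carnot engine between T_H and T_C, so η_total = 1 − T_C/T_H = 1 − 292.59/587.04 = 0.5016.
W_total = η_total · Q_H = 0.5016 × 827 = 415 kJ.

W_total ≈ 415 kJ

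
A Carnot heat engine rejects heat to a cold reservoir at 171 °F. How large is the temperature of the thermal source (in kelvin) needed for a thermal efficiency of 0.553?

T_C = 171 °F → (171 − 32) × 5/9 = 77.22 °C = 350.37 K.
From η = 1 − T_C/T_H, solving for T_H gives T_H = T_C/(1 − η) = 350.37/(1 − 0.553) = 784 K.

T_H ≈ 784 K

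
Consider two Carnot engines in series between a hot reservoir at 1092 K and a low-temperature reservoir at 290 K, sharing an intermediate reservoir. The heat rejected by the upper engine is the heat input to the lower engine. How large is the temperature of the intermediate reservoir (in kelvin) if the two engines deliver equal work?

For reversible stages Q_m = Q_H·(T_m/T_H). Setting W₁ = Q_H(1 − T_m/T_H) equal to W₂ = Q_m(1 − T_C/T_m) = Q_H·(T_m − T_C)/T_H gives T_H − T_m = T_m − T_C, so T_m = (T_H + T_C)/2 = (1092.00 + 290.00)/2 = 691.0 K.

T_m ≈ 691.0 K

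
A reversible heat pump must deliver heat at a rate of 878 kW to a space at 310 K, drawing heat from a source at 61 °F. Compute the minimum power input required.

T_C = 61 °F → (61 − 32) × 5/9 = 16.11 °C = 289.26 K.
For a reversible heat pump, COP_HP = T_H/(T_H − T_C) = 310.00/20.74 = 14.9478.
W = Q_H/COP_HP = 878/14.9478 = 58.7 kW.

Ẇ_in ≈ 58.7 kW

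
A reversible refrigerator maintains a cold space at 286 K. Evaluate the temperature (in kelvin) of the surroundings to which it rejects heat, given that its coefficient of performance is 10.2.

COP_R = T_C/(T_H − T_C) ⇒ T_H = T_C·(1 + 1/COP_R) = 286.00 × (1 + 1/10.2) = 314.0 K.

T_H ≈ 314.0 K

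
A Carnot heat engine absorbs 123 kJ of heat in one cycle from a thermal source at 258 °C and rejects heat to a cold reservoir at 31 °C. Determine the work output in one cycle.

W ≈ 52.6 kJ

T_H = 258 °C → 258 + 273.15 = 531.15 K.
T_C = 31 °C → 31 + 273.15 = 304.15 K.
Since the cycle is reversible, η = 1 − T_C/T_H = 1 − 304.15/531.15 = 0.4274.
W = η·Q_H = 0.4274 × 123 = 52.6 kJ.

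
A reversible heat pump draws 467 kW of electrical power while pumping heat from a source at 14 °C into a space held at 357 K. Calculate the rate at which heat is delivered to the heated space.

Q̇_H ≈ 2390 kW

T_C = 14 °C → 14 + 273.15 = 287.15 K.
Reversible heating COP: COP_HP = T_H/(T_H − T_C) = 357.00/69.85 = 5.1110.
Q_H = COP_HP · W = 5.1110 × 467 = 2390 kW.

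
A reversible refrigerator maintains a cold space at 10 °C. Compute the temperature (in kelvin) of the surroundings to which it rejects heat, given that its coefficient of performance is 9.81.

T_C = 10 °C → 10 + 273.15 = 283.15 K.
COP_R = T_C/(T_H − T_C) ⇒ T_H = T_C·(1 + 1/COP_R) = 283.15 × (1 + 1/9.81) = 312 K.

T_H ≈ 312 K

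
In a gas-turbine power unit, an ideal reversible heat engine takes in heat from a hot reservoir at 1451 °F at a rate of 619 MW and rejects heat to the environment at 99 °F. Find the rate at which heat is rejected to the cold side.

T_H = 1451 °F → (1451 − 32) × 5/9 = 788.33 °C = 1061.48 K.
T_C = 99 °F → (99 − 32) × 5/9 = 37.22 °C = 310.37 K.
The Carnot efficiency is η = 1 − T_C/T_H = 1 − 310.37/1061.48 = 0.7076.
For a reversible cycle Q_C/Q_H = T_C/T_H, so Q_C = 619 × 310.37/1061.48 = 181.0 MW.

Q̇_C ≈ 181.0 MW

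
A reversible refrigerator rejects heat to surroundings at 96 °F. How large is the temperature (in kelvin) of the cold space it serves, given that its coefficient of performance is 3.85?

T_H = 96 °F → (96 − 32) × 5/9 = 35.56 °C = 308.71 K.
COP_R = T_C/(T_H − T_C) ⇒ T_C = T_H·COP_R/(1 + COP_R) = 308.71 × 3.85/(1 + 3.85) = 245.1 K.

T_C ≈ 245.1 K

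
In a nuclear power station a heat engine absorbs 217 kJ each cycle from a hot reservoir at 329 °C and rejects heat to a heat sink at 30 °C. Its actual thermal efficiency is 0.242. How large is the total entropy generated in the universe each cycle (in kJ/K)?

T_H = 329 °C → 329 + 273.15 = 602.15 K.
T_C = 30 °C → 30 + 273.15 = 303.15 K.
W = η·Q_H = 0.242 × 217 = 52.51 kJ, so Q_C = Q_H − W = 164.5 kJ.
The hot reservoir loses entropy Q_H/T_H = 217/602.15 = 0.3604 kJ/K; the cold reservoir gains Q_C/T_C = 164.5/303.15 = 0.5426 kJ/K.
ΔS_univ = −Q_H/T_H + Q_C/T_C = 0.182 kJ/K (> 0, since η = 0.242 < η_Carnot = 0.497).

ΔS_univ ≈ 0.182 kJ/K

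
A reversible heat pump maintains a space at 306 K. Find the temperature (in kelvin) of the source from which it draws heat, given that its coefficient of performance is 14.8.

T_C ≈ 285 K

COP_HP = T_H/(T_H − T_C) ⇒ T_C = T_H·(COP_HP − 1)/COP_HP = 306.00 × (14.8 − 1)/14.8 = 285 K.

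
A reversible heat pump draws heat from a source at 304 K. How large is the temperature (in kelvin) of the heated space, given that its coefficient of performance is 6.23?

COP_HP = T_H/(T_H − T_C) ⇒ T_H = T_C·COP_HP/(COP_HP − 1) = 304.00 × 6.23/(6.23 − 1) = 362 K.

T_H ≈ 362 K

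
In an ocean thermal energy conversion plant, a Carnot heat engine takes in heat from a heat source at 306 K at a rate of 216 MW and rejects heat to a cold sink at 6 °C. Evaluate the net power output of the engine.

T_C = 6 °C → 6 + 273.15 = 279.15 K.
Carnot efficiency: η = 1 − T_C/T_H = 1 − 279.15/306.00 = 0.0877.
W = η·Q_H = 0.0877 × 216 = 18.95 MW.

Ẇ ≈ 18.95 MW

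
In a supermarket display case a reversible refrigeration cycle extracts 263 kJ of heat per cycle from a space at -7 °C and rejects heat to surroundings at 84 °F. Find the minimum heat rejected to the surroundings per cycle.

Q_H ≈ 298 kJ

T_H = 84 °F → (84 − 32) × 5/9 = 28.89 °C = 302.04 K.
T_C = -7 °C → -7 + 273.15 = 266.15 K.
For a reversible cycle Q_H/Q_C = T_H/T_C, so Q_H = Q_C·T_H/T_C = 263 × 302.04/266.15 = 298 kJ.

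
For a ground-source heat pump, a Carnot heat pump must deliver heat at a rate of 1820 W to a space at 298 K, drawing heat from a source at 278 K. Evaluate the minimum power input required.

COP_HP = T_H/(T_H − T_C) = 298.00/20.00 = 14.9000.
W = Q_H/COP_HP = 1820/14.9000 = 122 W.

Ẇ_in ≈ 122 W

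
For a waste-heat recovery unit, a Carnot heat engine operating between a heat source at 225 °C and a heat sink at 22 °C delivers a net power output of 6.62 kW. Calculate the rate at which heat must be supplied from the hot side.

T_H = 225 °C → 225 + 273.15 = 498.15 K.
T_C = 22 °C → 22 + 273.15 = 295.15 K.
Since the cycle is reversible, η = 1 − T_C/T_H = 1 − 295.15/498.15 = 0.4075.
Q_H = W/η = 6.62/0.4075 = 16.2 kW.

Q̇_H ≈ 16.2 kW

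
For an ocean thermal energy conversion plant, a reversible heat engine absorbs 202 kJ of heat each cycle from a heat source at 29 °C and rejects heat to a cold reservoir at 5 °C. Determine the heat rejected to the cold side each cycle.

Q_C ≈ 186 kJ

T_H = 29 °C → 29 + 273.15 = 302.15 K.
T_C = 5 °C → 5 + 273.15 = 278.15 K.
Since the cycle is reversible, η = 1 − T_C/T_H = 1 − 278.15/302.15 = 0.0794.
For a reversible cycle Q_C/Q_H = T_C/T_H, so Q_C = 202 × 278.15/302.15 = 186 kJ.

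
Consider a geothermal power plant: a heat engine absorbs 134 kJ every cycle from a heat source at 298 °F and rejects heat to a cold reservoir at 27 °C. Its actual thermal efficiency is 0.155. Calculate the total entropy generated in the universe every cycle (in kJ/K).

T_H = 298 °F → (298 − 32) × 5/9 = 147.78 °C = 420.93 K.
T_C = 27 °C → 27 + 273.15 = 300.15 K.
W = η·Q_H = 0.155 × 134 = 20.77 kJ, so Q_C = Q_H − W = 113.2 kJ.
Reservoir entropy changes: ΔS_H = −Q_H/T_H = −134/420.93 = -0.3183 kJ/K and ΔS_C = +Q_C/T_C = 113.2/300.15 = 0.3772 kJ/K.
ΔS_univ = −Q_H/T_H + Q_C/T_C = 0.05890 kJ/K (> 0, since η = 0.155 < η_Carnot = 0.287).

ΔS_univ ≈ 0.05890 kJ/K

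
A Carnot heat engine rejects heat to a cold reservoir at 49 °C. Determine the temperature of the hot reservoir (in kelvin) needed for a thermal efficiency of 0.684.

T_H ≈ 1019 K

T_C = 49 °C → 49 + 273.15 = 322.15 K.
From η = 1 − T_C/T_H, solving for T_H gives T_H = T_C/(1 − η) = 322.15/(1 − 0.684) = 1019 K.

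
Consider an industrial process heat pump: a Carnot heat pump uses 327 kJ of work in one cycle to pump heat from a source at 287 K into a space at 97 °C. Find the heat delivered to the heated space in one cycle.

T_H = 97 °C → 97 + 273.15 = 370.15 K.
For a reversible heat pump, COP_HP = T_H/(T_H − T_C) = 370.15/83.15 = 4.4516.
Q_H = COP_HP · W = 4.4516 × 327 = 1460 kJ.

Q_H ≈ 1460 kJ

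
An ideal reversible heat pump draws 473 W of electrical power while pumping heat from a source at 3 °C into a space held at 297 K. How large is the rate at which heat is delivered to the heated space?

T_C = 3 °C → 3 + 273.15 = 276.15 K.
The Carnot heat-pump COP is COP_HP = T_H/(T_H − T_C) = 297.00/20.85 = 14.2446.
Q_H = COP_HP · W = 14.2446 × 473 = 6738 W.

Q̇_H ≈ 6738 W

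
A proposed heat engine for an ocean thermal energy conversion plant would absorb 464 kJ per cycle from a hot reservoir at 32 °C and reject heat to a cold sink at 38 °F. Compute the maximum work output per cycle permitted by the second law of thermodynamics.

W_max ≈ 43.6 kJ

T_H = 32 °C → 32 + 273.15 = 305.15 K.
T_C = 38 °F → (38 − 32) × 5/9 = 3.33 °C = 276.48 K.
By the Carnot theorem, η_max = 1 − T_C/T_H = 1 − 276.48/305.15 = 0.0939.
W_max = η_max · Q_H = 0.0939 × 464 = 43.6 kJ.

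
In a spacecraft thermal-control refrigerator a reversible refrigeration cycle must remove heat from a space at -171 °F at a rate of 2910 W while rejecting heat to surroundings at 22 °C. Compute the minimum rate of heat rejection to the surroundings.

T_H = 22 °C → 22 + 273.15 = 295.15 K.
T_C = -171 °F → (-171 − 32) × 5/9 = -112.78 °C = 160.37 K.
For a reversible cycle Q_H/Q_C = T_H/T_C, so Q_H = Q_C·T_H/T_C = 2910 × 295.15/160.37 = 5356 W.

Q̇_H ≈ 5356 W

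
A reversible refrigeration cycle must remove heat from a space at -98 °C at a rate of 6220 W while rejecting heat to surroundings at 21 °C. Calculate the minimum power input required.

Ẇ_in ≈ 4230 W

T_H = 21 °C → 21 + 273.15 = 294.15 K.
T_C = -98 °C → -98 + 273.15 = 175.15 K.
Carnot COP: COP_R = T_C/(T_H − T_C) = 175.15/119.00 = 1.4718.
W = Q_C/COP_R = 6220/1.4718 = 4230 W.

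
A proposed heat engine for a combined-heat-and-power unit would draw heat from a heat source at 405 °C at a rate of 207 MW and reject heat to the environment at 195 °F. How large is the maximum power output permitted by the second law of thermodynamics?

Ẇ_max ≈ 96.0 MW

T_H = 405 °C → 405 + 273.15 = 678.15 K.
T_C = 195 °F → (195 − 32) × 5/9 = 90.56 °C = 363.71 K.
By the Carnot theorem, η_max = 1 − T_C/T_H = 1 − 363.71/678.15 = 0.4637.
W_max = η_max · Q_H = 0.4637 × 207 = 96.0 MW.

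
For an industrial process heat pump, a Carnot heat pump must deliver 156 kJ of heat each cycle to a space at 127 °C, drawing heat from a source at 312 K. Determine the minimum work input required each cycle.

W_in ≈ 34.4 kJ

T_H = 127 °C → 127 + 273.15 = 400.15 K.
For a reversible heat pump, COP_HP = T_H/(T_H − T_C) = 400.15/88.15 = 4.5394.
W = Q_H/COP_HP = 156/4.5394 = 34.4 kJ.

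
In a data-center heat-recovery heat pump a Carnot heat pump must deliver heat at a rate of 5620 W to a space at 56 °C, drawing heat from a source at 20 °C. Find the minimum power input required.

Ẇ_in ≈ 614.7 W

T_H = 56 °C → 56 + 273.15 = 329.15 K.
T_C = 20 °C → 20 + 273.15 = 293.15 K.
Reversible heating COP: COP_HP = T_H/(T_H − T_C) = 329.15/36.00 = 9.1431.
W = Q_H/COP_HP = 5620/9.1431 = 614.7 W.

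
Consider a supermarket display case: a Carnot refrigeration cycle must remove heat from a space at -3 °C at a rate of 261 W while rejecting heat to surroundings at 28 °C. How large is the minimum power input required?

Ẇ_in ≈ 30.0 W

T_H = 28 °C → 28 + 273.15 = 301.15 K.
T_C = -3 °C → -3 + 273.15 = 270.15 K.
For a reversible refrigerator, COP_R = T_C/(T_H − T_C) = 270.15/31.00 = 8.7145.
W = Q_C/COP_R = 261/8.7145 = 30.0 W.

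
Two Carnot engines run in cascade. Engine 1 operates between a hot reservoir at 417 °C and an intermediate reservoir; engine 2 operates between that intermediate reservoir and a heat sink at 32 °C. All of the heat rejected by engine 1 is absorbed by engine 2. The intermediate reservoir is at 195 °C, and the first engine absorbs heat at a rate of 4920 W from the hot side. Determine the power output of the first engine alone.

Ẇ₁ ≈ 1583 W

T_H = 417 °C → 417 + 273.15 = 690.15 K.
T_C = 32 °C → 32 + 273.15 = 305.15 K.
T_m = 195 °C → 195 + 273.15 = 468.15 K.
First-stage efficiency η₁ = 1 − T_m/T_H = 1 − 468.15/690.15 = 0.3217.
W₁ = η₁·Q_H = 0.3217 × 4920 = 1583 W.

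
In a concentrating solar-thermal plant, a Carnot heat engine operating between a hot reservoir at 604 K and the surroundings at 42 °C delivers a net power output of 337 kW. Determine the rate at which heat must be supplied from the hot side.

T_C = 42 °C → 42 + 273.15 = 315.15 K.
The Carnot efficiency is η = 1 − T_C/T_H = 1 − 315.15/604.00 = 0.4782.
Q_H = W/η = 337/0.4782 = 705 kW.

Q̇_H ≈ 705 kW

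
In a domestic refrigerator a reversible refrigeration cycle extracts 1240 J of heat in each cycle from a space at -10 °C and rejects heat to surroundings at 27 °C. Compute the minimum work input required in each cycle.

W_in ≈ 174 J

T_H = 27 °C → 27 + 273.15 = 300.15 K.
T_C = -10 °C → -10 + 273.15 = 263.15 K.
Carnot COP: COP_R = T_C/(T_H − T_C) = 263.15/37.00 = 7.1122.
W = Q_C/COP_R = 1240/7.1122 = 174 J.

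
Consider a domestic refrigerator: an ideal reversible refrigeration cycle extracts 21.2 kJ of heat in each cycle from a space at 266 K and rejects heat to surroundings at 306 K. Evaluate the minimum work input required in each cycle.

COP_R = T_C/(T_H − T_C) = 266.00/40.00 = 6.6500.
W = Q_C/COP_R = 21.2/6.6500 = 3.19 kJ.

W_in ≈ 3.19 kJ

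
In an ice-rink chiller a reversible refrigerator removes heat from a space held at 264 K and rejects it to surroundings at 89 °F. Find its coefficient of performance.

T_H = 89 °F → (89 − 32) × 5/9 = 31.67 °C = 304.82 K.
The reversible coefficient of performance is COP_R = T_C/(T_H − T_C) = 264.00/(304.82 − 264.00) = 6.468.

COP_R ≈ 6.468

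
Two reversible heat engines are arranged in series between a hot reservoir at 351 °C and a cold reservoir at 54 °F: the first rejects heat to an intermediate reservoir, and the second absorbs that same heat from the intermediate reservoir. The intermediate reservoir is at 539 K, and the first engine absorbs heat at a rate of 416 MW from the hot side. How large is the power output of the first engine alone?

T_H = 351 °C → 351 + 273.15 = 624.15 K.
T_C = 54 °F → (54 − 32) × 5/9 = 12.22 °C = 285.37 K.
First-stage efficiency η₁ = 1 − T_m/T_H = 1 − 539.00/624.15 = 0.1364.
W₁ = η₁·Q_H = 0.1364 × 416 = 56.8 MW.

Ẇ₁ ≈ 56.8 MW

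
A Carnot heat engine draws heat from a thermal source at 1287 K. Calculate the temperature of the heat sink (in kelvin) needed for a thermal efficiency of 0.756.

From η = 1 − T_C/T_H, T_C = T_H·(1 − η) = 1287.00 × (1 − 0.756) = 314 K.

T_C ≈ 314 K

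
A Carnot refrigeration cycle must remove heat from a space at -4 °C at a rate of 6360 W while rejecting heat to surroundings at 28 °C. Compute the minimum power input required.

Ẇ_in ≈ 756 W

T_H = 28 °C → 28 + 273.15 = 301.15 K.
T_C = -4 °C → -4 + 273.15 = 269.15 K.
The reversible coefficient of performance is COP_R = T_C/(T_H − T_C) = 269.15/32.00 = 8.4109.
W = Q_C/COP_R = 6360/8.4109 = 756 W.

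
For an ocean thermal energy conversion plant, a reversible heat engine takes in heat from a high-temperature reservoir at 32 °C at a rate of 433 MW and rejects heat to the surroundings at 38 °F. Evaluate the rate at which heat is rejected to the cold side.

T_H = 32 °C → 32 + 273.15 = 305.15 K.
T_C = 38 °F → (38 − 32) × 5/9 = 3.33 °C = 276.48 K.
Since the cycle is reversible, η = 1 − T_C/T_H = 1 − 276.48/305.15 = 0.0939.
For a reversible cycle Q_C/Q_H = T_C/T_H, so Q_C = 433 × 276.48/305.15 = 392 MW.

Q̇_C ≈ 392 MW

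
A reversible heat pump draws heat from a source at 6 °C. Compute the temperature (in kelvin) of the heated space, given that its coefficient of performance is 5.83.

T_C = 6 °C → 6 + 273.15 = 279.15 K.
COP_HP = T_H/(T_H − T_C) ⇒ T_H = T_C·COP_HP/(COP_HP − 1) = 279.15 × 5.83/(5.83 − 1) = 337 K.

T_H ≈ 337 K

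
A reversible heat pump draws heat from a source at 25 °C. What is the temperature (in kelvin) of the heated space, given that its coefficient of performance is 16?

T_H ≈ 318 K

T_C = 25 °C → 25 + 273.15 = 298.15 K.
COP_HP = T_H/(T_H − T_C) ⇒ T_H = T_C·COP_HP/(COP_HP − 1) = 298.15 × 16/(16 − 1) = 318 K.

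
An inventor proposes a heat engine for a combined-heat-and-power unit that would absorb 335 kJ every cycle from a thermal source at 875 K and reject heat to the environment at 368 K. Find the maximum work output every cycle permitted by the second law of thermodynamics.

W_max ≈ 194.1 kJ

By the Carnot theorem, η_max = 1 − T_C/T_H = 1 − 368.00/875.00 = 0.5794.
W_max = η_max · Q_H = 0.5794 × 335 = 194.1 kJ.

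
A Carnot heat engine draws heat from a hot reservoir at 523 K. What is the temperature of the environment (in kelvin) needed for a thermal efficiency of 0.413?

T_C ≈ 307 K

From η = 1 − T_C/T_H, T_C = T_H·(1 − η) = 523.00 × (1 − 0.413) = 307 K.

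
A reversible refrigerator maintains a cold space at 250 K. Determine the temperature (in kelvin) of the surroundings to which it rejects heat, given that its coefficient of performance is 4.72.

T_H ≈ 303.0 K

COP_R = T_C/(T_H − T_C) ⇒ T_H = T_C·(1 + 1/COP_R) = 250.00 × (1 + 1/4.72) = 303.0 K.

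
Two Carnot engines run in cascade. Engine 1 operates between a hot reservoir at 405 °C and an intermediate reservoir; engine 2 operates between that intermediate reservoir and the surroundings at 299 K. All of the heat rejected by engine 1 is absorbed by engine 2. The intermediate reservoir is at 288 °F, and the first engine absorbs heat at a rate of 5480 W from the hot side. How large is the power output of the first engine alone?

T_H = 405 °C → 405 + 273.15 = 678.15 K.
T_m = 288 °F → (288 − 32) × 5/9 = 142.22 °C = 415.37 K.
First-stage efficiency η₁ = 1 − T_m/T_H = 1 − 415.37/678.15 = 0.3875.
W₁ = η₁·Q_H = 0.3875 × 5480 = 2120 W.

Ẇ₁ ≈ 2120 W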